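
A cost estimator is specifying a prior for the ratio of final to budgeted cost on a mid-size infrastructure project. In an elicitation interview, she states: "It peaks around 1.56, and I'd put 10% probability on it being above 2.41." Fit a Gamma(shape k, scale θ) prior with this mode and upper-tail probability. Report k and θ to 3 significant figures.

Gamma(k,θ) with k>1 has mode (k−1)θ, so θ = 1.56/(k−1).
Need P(X < 2.41) = 0.9 with θ tied to k this way. Start at k = 2, θ = 1.56: P(X<2.41) ≈ 0.457.
Too low — raise k to concentrate. Iterating converges to k ≈ 10.9.
Then θ = 1.56/(10.9−1) ≈ 0.158.

k ≈ 10.9, θ ≈ 0.158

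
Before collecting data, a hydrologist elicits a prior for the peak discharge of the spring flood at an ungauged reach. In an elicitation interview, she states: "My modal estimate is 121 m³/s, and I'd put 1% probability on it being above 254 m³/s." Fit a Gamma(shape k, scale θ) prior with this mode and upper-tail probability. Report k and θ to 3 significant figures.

k ≈ 9.85, θ ≈ 13.7

Gamma(k,θ) with k>1 has mode (k−1)θ, so θ = 121/(k−1).
Need P(X < 254) = 0.99 with θ tied to k this way. Start at k = 2, θ = 121: P(X<254) ≈ 0.620.
Too low — raise k to concentrate. Iterating converges to k ≈ 9.85.
Then θ = 121/(9.85−1) ≈ 13.7.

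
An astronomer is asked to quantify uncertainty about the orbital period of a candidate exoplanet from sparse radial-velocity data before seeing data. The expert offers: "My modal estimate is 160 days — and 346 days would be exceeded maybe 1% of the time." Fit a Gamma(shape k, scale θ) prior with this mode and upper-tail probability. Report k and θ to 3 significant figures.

Gamma(k,θ) with k>1 has mode (k−1)θ, so θ = 160/(k−1).
Need P(X < 346) = 0.99 with θ tied to k this way. Start at k = 2, θ = 160: P(X<346) ≈ 0.636.
Too low — raise k to concentrate. Iterating converges to k ≈ 9.13.
Then θ = 160/(9.13−1) ≈ 19.7.

k ≈ 9.13, θ ≈ 19.7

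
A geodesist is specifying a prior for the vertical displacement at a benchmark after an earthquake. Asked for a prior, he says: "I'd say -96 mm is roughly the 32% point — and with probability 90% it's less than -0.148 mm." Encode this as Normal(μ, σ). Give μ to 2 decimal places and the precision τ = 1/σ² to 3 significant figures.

μ = -70.37, τ = 0.000333

The p-quantile of Normal(μ,σ) is μ + z_p·σ, with z_{0.32} = -0.4677 and z_{0.9} = 1.282.
Eliminate σ: μ = (z₂·x₁ − z₁·x₂)/(z₂ − z₁) = (1.282·-96 − (-0.4677)·-0.148)/1.749 = -70.37.
Then σ = (x₂ − x₁)/(z₂ − z₁) = (-0.148 − -96)/1.749 = 54.80.
Precision τ = 1/σ² = 1/54.8² = 0.000333.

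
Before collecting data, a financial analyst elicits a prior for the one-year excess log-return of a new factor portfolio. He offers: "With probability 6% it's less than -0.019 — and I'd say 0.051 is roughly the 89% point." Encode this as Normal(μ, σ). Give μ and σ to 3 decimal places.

μ = 0.020, σ = 0.025

The p-quantile of Normal(μ,σ) is μ + z_p·σ, with z_{0.06} = -1.555 and z_{0.89} = 1.227.
Eliminate σ: μ = (z₂·x₁ − z₁·x₂)/(z₂ − z₁) = (1.227·-0.019 − (-1.555)·0.051)/2.781 = 0.020.
Then σ = (x₂ − x₁)/(z₂ − z₁) = (0.051 − -0.019)/2.781 = 0.025.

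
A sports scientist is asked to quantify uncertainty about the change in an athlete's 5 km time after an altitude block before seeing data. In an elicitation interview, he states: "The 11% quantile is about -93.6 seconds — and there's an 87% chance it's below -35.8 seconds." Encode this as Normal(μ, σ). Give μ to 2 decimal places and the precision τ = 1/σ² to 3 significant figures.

The p-quantile of Normal(μ,σ) is μ + z_p·σ, with z_{0.11} = -1.227 and z_{0.87} = 1.126.
Eliminate σ: μ = (z₂·x₁ − z₁·x₂)/(z₂ − z₁) = (1.126·-93.6 − (-1.227)·-35.8)/2.353 = -63.47.
Then σ = (x₂ − x₁)/(z₂ − z₁) = (-35.8 − -93.6)/2.353 = 24.57.
Precision τ = 1/σ² = 1/24.57² = 0.00166.

μ = -63.47, τ = 0.00166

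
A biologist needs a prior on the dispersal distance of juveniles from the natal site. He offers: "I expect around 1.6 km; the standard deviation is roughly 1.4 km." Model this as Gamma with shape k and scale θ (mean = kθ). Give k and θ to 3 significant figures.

k ≈ 1.31, θ ≈ 1.22

For Gamma(k, scale θ): mean = kθ, variance = kθ², so CV = 1/√k.
CV = SD/mean = 1.4/1.6 = 0.875, hence k = 1/CV² = 1.31.
Then θ = mean/k = 1.6/1.31 = 1.22.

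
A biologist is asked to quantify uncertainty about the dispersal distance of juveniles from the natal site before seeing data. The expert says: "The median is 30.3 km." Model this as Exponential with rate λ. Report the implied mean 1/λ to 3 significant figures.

Exponential median = ln 2 / λ, so λ = ln 2 / 30.3 = 0.0229.
Mean = 1/λ = 43.7 km.

mean ≈ 43.7 km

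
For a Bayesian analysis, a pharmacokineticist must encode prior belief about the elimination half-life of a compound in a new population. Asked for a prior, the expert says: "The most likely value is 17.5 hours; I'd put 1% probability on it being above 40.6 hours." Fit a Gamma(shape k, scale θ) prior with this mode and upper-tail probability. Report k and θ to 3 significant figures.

k ≈ 7.73, θ ≈ 2.6

Gamma(k,θ) with k>1 has mode (k−1)θ, so θ = 17.5/(k−1).
Need P(X < 40.6) = 0.99 with θ tied to k this way. Start at k = 2, θ = 17.5: P(X<40.6) ≈ 0.674.
Too low — raise k to concentrate. Iterating converges to k ≈ 7.73.
Then θ = 17.5/(7.73−1) ≈ 2.6.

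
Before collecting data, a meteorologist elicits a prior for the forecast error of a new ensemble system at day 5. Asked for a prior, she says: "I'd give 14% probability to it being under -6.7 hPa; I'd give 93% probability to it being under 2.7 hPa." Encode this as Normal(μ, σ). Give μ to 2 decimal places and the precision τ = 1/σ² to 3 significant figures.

μ = -2.73, τ = 0.0739

For Normal(μ,σ), the p-quantile is μ + z_p·σ. Here z_{0.14} = -1.08, z_{0.93} = 1.476.
So -6.7 = μ − 1.08σ and 2.7 = μ + 1.476σ.
Subtracting: σ = (2.7 − -6.7)/(1.476 − (-1.08)) = 3.68.
Then μ = -6.7 − (-1.08)·3.68 = -2.73.
Precision τ = 1/σ² = 1/3.677² = 0.0739.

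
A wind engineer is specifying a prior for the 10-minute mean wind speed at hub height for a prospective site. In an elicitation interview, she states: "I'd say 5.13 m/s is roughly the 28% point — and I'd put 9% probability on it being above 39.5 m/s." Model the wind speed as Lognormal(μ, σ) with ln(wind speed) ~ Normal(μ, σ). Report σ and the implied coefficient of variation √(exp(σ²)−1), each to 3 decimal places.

σ ≈ 1.061, CV ≈ 1.443

If T ~ Lognormal(μ,σ) then ln T ~ Normal(μ,σ), so the p-quantile of ln T is μ + z_p·σ.
ln(5.13) = 1.635 and ln(39.5) = 3.676; z_{0.28} = -0.5828, z_{0.91} = 1.341.
σ = (3.676 − 1.635)/(1.341 − (-0.5828)) = 1.061.
μ = 1.635 − (-0.5828)·1.061 = 2.254.
CV = √(exp(σ²)−1) = √(exp(1.1260)−1) = 1.443.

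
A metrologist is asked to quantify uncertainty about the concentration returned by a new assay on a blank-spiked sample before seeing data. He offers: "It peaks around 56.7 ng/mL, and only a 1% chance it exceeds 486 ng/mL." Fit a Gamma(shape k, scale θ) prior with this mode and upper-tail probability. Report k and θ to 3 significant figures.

Gamma(k,θ) with k>1 has mode (k−1)θ, so θ = 56.7/(k−1).
Need P(X < 486) = 0.99 with θ tied to k this way. Start at k = 2, θ = 56.7: P(X<486) ≈ 0.998.
Too high — lower k to spread out. Iterating converges to k ≈ 1.71.
Then θ = 56.7/(1.71−1) ≈ 79.8.

k ≈ 1.71, θ ≈ 79.8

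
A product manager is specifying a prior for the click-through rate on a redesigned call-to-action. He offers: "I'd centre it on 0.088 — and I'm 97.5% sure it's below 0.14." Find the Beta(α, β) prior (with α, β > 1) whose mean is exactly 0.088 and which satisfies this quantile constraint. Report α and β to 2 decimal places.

With mean 0.088 fixed, write α = 0.088s, β = 0.912s where s = α+β.
Need P(θ < 0.14) = 0.975 under Beta(0.088s, 0.912s). Normal approximation: (q−m)/√(m(1−m)/s) ≈ z_{0.975} = 1.96, so s ≈ 0.088·0.912·(1.96)²/(0.14−0.088)² = 114.0.
At s = 114.0: P(θ<0.14) ≈ 0.963. Adjusting to match 0.975 gives s ≈ 140.00.
So α = 0.088·140.00 ≈ 12.32, β = 0.912·140.00 ≈ 127.68.

α ≈ 12.32, β ≈ 127.68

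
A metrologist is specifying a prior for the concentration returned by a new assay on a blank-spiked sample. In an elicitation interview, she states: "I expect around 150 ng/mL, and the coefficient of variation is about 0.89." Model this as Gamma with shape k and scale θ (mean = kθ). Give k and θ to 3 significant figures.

k ≈ 1.26, θ ≈ 119

For Gamma(k, scale θ): mean = kθ, variance = kθ², so CV = 1/√k.
CV = 0.89, hence k = 1/CV² = 1.26.
Then θ = mean/k = 150/1.26 = 119.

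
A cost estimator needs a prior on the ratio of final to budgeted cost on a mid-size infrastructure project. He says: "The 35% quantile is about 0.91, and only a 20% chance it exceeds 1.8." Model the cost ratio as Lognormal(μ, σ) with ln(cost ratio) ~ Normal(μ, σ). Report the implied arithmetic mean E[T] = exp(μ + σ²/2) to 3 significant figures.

If T ~ Lognormal(μ,σ) then ln T ~ Normal(μ,σ), so the p-quantile of ln T is μ + z_p·σ.
ln(0.91) = -0.09431 and ln(1.8) = 0.5878; z_{0.35} = -0.3853, z_{0.8} = 0.8416.
σ = (0.5878 − -0.09431)/(0.8416 − (-0.3853)) = 0.556.
μ = -0.09431 − (-0.3853)·0.556 = 0.120.
E[T] = exp(μ + σ²/2) = exp(0.120 + 0.1545) = 1.32.

E[T] ≈ 1.32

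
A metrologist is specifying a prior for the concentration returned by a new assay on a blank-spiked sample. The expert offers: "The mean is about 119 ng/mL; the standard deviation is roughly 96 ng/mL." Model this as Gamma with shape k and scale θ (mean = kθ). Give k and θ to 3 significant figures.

For Gamma(k, scale θ): mean = kθ, variance = kθ², so CV = 1/√k.
CV = SD/mean = 96/119 = 0.8067, hence k = 1/CV² = 1.54.
Then θ = mean/k = 119/1.54 = 77.4.

k ≈ 1.54, θ ≈ 77.4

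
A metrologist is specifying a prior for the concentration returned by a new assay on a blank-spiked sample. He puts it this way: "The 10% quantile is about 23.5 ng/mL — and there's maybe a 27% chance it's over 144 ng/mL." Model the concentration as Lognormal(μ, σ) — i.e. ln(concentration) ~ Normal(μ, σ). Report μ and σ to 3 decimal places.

μ ≈ 4.383, σ ≈ 0.957

If T ~ Lognormal(μ,σ) then ln T ~ Normal(μ,σ), so the p-quantile of ln T is μ + z_p·σ.
ln(23.5) = 3.157 and ln(144) = 4.97; z_{0.1} = -1.282, z_{0.73} = 0.6128.
σ = (4.97 − 3.157)/(0.6128 − (-1.282)) = 0.957.
μ = 3.157 − (-1.282)·0.957 = 4.383.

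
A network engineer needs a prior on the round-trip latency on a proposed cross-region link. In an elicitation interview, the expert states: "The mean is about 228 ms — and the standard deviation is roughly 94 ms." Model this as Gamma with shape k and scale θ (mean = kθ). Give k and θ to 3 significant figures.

For Gamma(k, scale θ): mean = kθ, variance = kθ², so CV = 1/√k.
CV = SD/mean = 94/228 = 0.4123, hence k = 1/CV² = 5.88.
Then θ = mean/k = 228/5.88 = 38.8.

k ≈ 5.88, θ ≈ 38.8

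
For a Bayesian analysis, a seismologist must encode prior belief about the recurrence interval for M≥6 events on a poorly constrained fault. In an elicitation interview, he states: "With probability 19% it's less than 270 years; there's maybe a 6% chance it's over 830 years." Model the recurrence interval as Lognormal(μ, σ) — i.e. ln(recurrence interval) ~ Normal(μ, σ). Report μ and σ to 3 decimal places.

μ ≈ 6.004, σ ≈ 0.462

If T ~ Lognormal(μ,σ) then ln T ~ Normal(μ,σ), so the p-quantile of ln T is μ + z_p·σ.
ln(270) = 5.598 and ln(830) = 6.721; z_{0.19} = -0.8779, z_{0.94} = 1.555.
σ = (6.721 − 5.598)/(1.555 − (-0.8779)) = 0.462.
μ = 5.598 − (-0.8779)·0.462 = 6.004.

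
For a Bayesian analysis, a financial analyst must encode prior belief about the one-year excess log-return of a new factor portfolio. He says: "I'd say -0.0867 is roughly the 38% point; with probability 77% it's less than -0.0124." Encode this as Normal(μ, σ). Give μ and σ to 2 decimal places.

μ = -0.06, σ = 0.07

The p-quantile of Normal(μ,σ) is μ + z_p·σ, with z_{0.38} = -0.3055 and z_{0.77} = 0.7388.
Eliminate σ: μ = (z₂·x₁ − z₁·x₂)/(z₂ − z₁) = (0.7388·-0.0867 − (-0.3055)·-0.0124)/1.044 = -0.06.
Then σ = (x₂ − x₁)/(z₂ − z₁) = (-0.0124 − -0.0867)/1.044 = 0.07.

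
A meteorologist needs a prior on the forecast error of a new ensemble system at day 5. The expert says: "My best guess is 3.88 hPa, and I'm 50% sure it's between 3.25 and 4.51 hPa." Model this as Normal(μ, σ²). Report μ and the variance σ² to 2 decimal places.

A symmetric 50% interval runs μ ± z·σ with z = 0.6745.
Half-width = 0.63, so σ = 0.63/0.6745 = 0.934 and σ² = 0.87.
μ is the stated best guess, 3.88.

μ = 3.88, σ² = 0.87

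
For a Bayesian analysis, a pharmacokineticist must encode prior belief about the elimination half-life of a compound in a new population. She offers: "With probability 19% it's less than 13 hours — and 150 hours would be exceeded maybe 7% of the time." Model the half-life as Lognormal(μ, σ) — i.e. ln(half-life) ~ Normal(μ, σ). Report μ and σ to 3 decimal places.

If T ~ Lognormal(μ,σ) then ln T ~ Normal(μ,σ), so the p-quantile of ln T is μ + z_p·σ.
ln(13) = 2.565 and ln(150) = 5.011; z_{0.19} = -0.8779, z_{0.93} = 1.476.
σ = (5.011 − 2.565)/(1.476 − (-0.8779)) = 1.039.
μ = 2.565 − (-0.8779)·1.039 = 3.477.

μ ≈ 3.477, σ ≈ 1.039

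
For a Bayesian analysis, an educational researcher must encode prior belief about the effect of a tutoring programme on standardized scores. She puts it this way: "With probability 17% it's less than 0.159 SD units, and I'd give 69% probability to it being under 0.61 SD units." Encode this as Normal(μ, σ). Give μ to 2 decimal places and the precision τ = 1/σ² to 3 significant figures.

For Normal(μ,σ), the p-quantile is μ + z_p·σ. Here z_{0.17} = -0.9542, z_{0.69} = 0.4959.
So 0.159 = μ − 0.9542σ and 0.61 = μ + 0.4959σ.
Subtracting: σ = (0.61 − 0.159)/(0.4959 − (-0.9542)) = 0.31.
Then μ = 0.159 − (-0.9542)·0.31 = 0.46.
Precision τ = 1/σ² = 1/0.311² = 10.3.

μ = 0.46, τ = 10.3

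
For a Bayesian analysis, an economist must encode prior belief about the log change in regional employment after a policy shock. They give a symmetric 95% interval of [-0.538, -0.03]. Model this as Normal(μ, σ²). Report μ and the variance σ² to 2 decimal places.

μ = -0.28, σ² = 0.02

A symmetric 95% interval runs μ ± z·σ with z = 1.96.
Half-width = 0.254, so σ = 0.254/1.96 = 0.130 and σ² = 0.02.
μ is the interval midpoint, -0.28.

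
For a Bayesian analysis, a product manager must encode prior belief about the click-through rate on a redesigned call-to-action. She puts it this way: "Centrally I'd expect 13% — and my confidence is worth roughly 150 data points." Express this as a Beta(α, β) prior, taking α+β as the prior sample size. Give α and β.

Under the effective-sample-size interpretation, Beta(α, β) has prior mean α/(α+β) and prior sample size α+β.
So α+β = 150 and α/(α+β) = 0.13, giving α = 0.13·150 = 19.5 and β = 150 − 19.5 = 130.5.

α = 19.5, β = 130.5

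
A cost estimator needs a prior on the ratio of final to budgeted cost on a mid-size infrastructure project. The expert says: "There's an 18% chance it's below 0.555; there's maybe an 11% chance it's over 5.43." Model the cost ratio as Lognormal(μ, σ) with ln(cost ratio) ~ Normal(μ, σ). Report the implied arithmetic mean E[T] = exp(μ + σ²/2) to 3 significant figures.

If T ~ Lognormal(μ,σ) then ln T ~ Normal(μ,σ), so the p-quantile of ln T is μ + z_p·σ.
ln(0.555) = -0.5888 and ln(5.43) = 1.692; z_{0.18} = -0.9154, z_{0.89} = 1.227.
σ = (1.692 − -0.5888)/(1.227 − (-0.9154)) = 1.065.
μ = -0.5888 − (-0.9154)·1.065 = 0.386.
E[T] = exp(μ + σ²/2) = exp(0.386 + 0.5669) = 2.59.

E[T] ≈ 2.59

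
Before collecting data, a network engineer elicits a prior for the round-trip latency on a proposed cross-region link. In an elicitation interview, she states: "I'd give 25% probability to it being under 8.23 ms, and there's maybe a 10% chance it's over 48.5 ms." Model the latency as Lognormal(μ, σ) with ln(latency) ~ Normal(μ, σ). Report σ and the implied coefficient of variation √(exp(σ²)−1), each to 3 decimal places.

σ ≈ 0.907, CV ≈ 1.130

If T ~ Lognormal(μ,σ) then ln T ~ Normal(μ,σ), so the p-quantile of ln T is μ + z_p·σ.
ln(8.23) = 2.108 and ln(48.5) = 3.882; z_{0.25} = -0.6745, z_{0.9} = 1.282.
σ = (3.882 − 2.108)/(1.282 − (-0.6745)) = 0.907.
μ = 2.108 − (-0.6745)·0.907 = 2.719.
CV = √(exp(σ²)−1) = √(exp(0.8223)−1) = 1.130.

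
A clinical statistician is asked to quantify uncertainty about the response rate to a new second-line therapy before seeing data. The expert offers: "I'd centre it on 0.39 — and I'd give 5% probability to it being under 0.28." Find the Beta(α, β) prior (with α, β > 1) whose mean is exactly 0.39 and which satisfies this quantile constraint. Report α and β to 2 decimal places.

α ≈ 19.46, β ≈ 30.44

With mean 0.39 fixed, write α = 0.39s, β = 0.61s where s = α+β.
Need P(θ < 0.28) = 0.05 under Beta(0.39s, 0.61s). Normal approximation: (q−m)/√(m(1−m)/s) ≈ z_{0.05} = -1.64, so s ≈ 0.39·0.61·(-1.64)²/(0.28−0.39)² = 53.2.
At s = 53.2: P(θ<0.28) ≈ 0.045. Adjusting to match 0.05 gives s ≈ 49.91.
So α = 0.39·49.91 ≈ 19.46, β = 0.61·49.91 ≈ 30.44.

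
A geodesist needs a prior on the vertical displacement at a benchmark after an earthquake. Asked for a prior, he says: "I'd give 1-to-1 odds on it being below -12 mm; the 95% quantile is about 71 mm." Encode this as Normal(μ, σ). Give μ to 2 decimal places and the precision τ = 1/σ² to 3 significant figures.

μ = -12.00, τ = 0.000393

The p-quantile of Normal(μ,σ) is μ + z_p·σ, with z_{0.5} = 0 and z_{0.95} = 1.645.
Eliminate σ: μ = (z₂·x₁ − z₁·x₂)/(z₂ − z₁) = (1.645·-12 − (0)·71)/1.645 = -12.00.
Then σ = (x₂ − x₁)/(z₂ − z₁) = (71 − -12)/1.645 = 50.46.
Precision τ = 1/σ² = 1/50.46² = 0.000393.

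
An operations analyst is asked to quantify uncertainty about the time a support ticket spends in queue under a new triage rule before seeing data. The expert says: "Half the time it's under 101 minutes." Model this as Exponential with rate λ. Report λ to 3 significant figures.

Exponential median = ln 2 / λ, so λ = ln 2 / 101.0 = 0.00686.

λ ≈ 0.00686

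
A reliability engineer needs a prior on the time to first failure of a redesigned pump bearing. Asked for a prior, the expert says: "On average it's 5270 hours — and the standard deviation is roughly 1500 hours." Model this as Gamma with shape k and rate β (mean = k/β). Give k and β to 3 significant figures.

k ≈ 12.3, β ≈ 0.00234

For Gamma(k, rate β): mean = k/β, variance = k/β², so CV = 1/√k.
CV = SD/mean = 1500/5270 = 0.2846, hence k = 1/CV² = 12.3.
Then β = k/mean = 12.3/5270 = 0.00234.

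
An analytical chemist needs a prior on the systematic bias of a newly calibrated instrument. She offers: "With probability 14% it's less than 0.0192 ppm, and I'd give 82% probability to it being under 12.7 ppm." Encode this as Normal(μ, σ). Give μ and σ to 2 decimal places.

For Normal(μ,σ), the p-quantile is μ + z_p·σ. Here z_{0.14} = -1.08, z_{0.82} = 0.9154.
So 0.0192 = μ − 1.08σ and 12.7 = μ + 0.9154σ.
Subtracting: σ = (12.7 − 0.0192)/(0.9154 − (-1.08)) = 6.35.
Then μ = 0.0192 − (-1.08)·6.35 = 6.88.

μ = 6.88, σ = 6.35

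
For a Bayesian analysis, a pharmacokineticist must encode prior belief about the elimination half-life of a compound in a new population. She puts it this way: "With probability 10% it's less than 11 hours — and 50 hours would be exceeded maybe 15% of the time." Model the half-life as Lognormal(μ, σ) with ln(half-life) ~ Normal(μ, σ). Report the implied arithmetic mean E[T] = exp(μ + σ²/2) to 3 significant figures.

E[T] ≈ 31.4 hours

If T ~ Lognormal(μ,σ) then ln T ~ Normal(μ,σ), so the p-quantile of ln T is μ + z_p·σ.
ln(11) = 2.398 and ln(50) = 3.912; z_{0.1} = -1.282, z_{0.85} = 1.036.
σ = (3.912 − 2.398)/(1.036 − (-1.282)) = 0.653.
μ = 2.398 − (-1.282)·0.653 = 3.235.
E[T] = exp(μ + σ²/2) = exp(3.235 + 0.2133) = 31.4 hours.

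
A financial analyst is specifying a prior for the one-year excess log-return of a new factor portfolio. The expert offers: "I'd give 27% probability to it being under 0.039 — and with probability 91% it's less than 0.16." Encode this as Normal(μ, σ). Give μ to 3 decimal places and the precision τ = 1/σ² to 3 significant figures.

The p-quantile of Normal(μ,σ) is μ + z_p·σ, with z_{0.27} = -0.6128 and z_{0.91} = 1.341.
Eliminate σ: μ = (z₂·x₁ − z₁·x₂)/(z₂ − z₁) = (1.341·0.039 − (-0.6128)·0.16)/1.954 = 0.077.
Then σ = (x₂ − x₁)/(z₂ − z₁) = (0.16 − 0.039)/1.954 = 0.062.
Precision τ = 1/σ² = 1/0.06194² = 261.

μ = 0.077, τ = 261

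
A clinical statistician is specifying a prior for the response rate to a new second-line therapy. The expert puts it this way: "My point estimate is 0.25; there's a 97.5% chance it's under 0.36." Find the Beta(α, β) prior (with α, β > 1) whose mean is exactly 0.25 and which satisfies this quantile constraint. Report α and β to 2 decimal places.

α ≈ 16.60, β ≈ 49.79

With mean 0.25 fixed, write α = 0.25s, β = 0.75s where s = α+β.
Need P(θ < 0.36) = 0.975 under Beta(0.25s, 0.75s). Normal approximation: (q−m)/√(m(1−m)/s) ≈ z_{0.975} = 1.96, so s ≈ 0.25·0.75·(1.96)²/(0.36−0.25)² = 59.5.
At s = 59.5: P(θ<0.36) ≈ 0.969. Adjusting to match 0.975 gives s ≈ 66.39.
So α = 0.25·66.39 ≈ 16.60, β = 0.75·66.39 ≈ 49.79.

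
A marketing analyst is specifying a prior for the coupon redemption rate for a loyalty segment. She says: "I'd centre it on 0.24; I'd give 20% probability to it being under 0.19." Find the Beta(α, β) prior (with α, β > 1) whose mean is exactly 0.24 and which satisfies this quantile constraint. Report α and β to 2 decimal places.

With mean 0.24 fixed, write α = 0.24s, β = 0.76s where s = α+β.
Need P(θ < 0.19) = 0.2 under Beta(0.24s, 0.76s). Normal approximation: (q−m)/√(m(1−m)/s) ≈ z_{0.2} = -0.842, so s ≈ 0.24·0.76·(-0.842)²/(0.19−0.24)² = 51.7.
At s = 51.7: P(θ<0.19) ≈ 0.204. Adjusting to match 0.2 gives s ≈ 53.25.
So α = 0.24·53.25 ≈ 12.78, β = 0.76·53.25 ≈ 40.47.

α ≈ 12.78, β ≈ 40.47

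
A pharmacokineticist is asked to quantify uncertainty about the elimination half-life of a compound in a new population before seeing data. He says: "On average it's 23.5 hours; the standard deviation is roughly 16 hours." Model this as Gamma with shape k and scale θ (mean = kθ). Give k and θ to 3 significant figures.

For Gamma(k, scale θ): mean = kθ, variance = kθ², so CV = 1/√k.
CV = SD/mean = 16/23.5 = 0.6809, hence k = 1/CV² = 2.16.
Then θ = mean/k = 23.5/2.16 = 10.9.

k ≈ 2.16, θ ≈ 10.9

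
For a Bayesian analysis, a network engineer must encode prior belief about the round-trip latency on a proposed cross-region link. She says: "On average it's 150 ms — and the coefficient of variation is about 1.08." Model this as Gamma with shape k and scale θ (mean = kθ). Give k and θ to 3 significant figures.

k ≈ 0.857, θ ≈ 175

For Gamma(k, scale θ): mean = kθ, variance = kθ², so CV = 1/√k.
CV = 1.08, hence k = 1/CV² = 0.857.
Then θ = mean/k = 150/0.857 = 175.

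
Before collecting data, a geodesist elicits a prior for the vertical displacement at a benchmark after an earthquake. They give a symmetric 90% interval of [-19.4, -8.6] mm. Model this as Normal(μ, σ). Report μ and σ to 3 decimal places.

A symmetric 90% interval runs μ ± z·σ with z = 1.645.
Half-width = 5.4, so σ = 5.4/1.645 = 3.283.
μ is the interval midpoint, -14.000.

μ = -14.000, σ = 3.283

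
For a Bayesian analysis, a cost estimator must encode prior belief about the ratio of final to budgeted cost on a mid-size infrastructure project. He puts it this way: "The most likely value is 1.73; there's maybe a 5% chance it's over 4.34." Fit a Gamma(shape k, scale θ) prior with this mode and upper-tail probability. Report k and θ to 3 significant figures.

k ≈ 4.21, θ ≈ 0.539

Gamma(k,θ) with k>1 has mode (k−1)θ, so θ = 1.73/(k−1).
Need P(X < 4.34) = 0.95 with θ tied to k this way. Start at k = 2, θ = 1.73: P(X<4.34) ≈ 0.714.
Too low — raise k to concentrate. Iterating converges to k ≈ 4.21.
Then θ = 1.73/(4.21−1) ≈ 0.539.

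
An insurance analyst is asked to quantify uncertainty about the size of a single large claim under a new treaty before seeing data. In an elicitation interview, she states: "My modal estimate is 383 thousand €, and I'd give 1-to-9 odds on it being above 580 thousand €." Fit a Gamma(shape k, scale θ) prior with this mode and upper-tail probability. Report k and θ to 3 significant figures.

k ≈ 11.8, θ ≈ 35.4

Gamma(k,θ) with k>1 has mode (k−1)θ, so θ = 383/(k−1).
Need P(X < 580) = 0.9 with θ tied to k this way. Start at k = 2, θ = 383: P(X<580) ≈ 0.447.
Too low — raise k to concentrate. Iterating converges to k ≈ 11.8.
Then θ = 383/(11.8−1) ≈ 35.4.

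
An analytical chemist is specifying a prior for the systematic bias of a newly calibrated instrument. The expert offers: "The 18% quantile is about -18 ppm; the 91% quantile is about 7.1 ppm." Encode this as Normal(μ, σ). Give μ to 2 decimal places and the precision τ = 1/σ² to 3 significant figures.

μ = -7.82, τ = 0.00808

The p-quantile of Normal(μ,σ) is μ + z_p·σ, with z_{0.18} = -0.9154 and z_{0.91} = 1.341.
Eliminate σ: μ = (z₂·x₁ − z₁·x₂)/(z₂ − z₁) = (1.341·-18 − (-0.9154)·7.1)/2.256 = -7.82.
Then σ = (x₂ − x₁)/(z₂ − z₁) = (7.1 − -18)/2.256 = 11.13.
Precision τ = 1/σ² = 1/11.13² = 0.00808.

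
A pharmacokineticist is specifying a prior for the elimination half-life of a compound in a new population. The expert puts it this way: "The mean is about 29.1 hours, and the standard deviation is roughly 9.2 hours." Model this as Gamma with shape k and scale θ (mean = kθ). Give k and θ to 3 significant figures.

k ≈ 10, θ ≈ 2.91

For Gamma(k, scale θ): mean = kθ, variance = kθ², so CV = 1/√k.
CV = SD/mean = 9.2/29.1 = 0.3162, hence k = 1/CV² = 10.
Then θ = mean/k = 29.1/10 = 2.91.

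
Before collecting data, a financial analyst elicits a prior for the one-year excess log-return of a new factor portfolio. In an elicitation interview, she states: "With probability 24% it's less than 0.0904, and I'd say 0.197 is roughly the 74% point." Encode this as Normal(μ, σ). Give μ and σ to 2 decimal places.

The p-quantile of Normal(μ,σ) is μ + z_p·σ, with z_{0.24} = -0.7063 and z_{0.74} = 0.6433.
Eliminate σ: μ = (z₂·x₁ − z₁·x₂)/(z₂ − z₁) = (0.6433·0.0904 − (-0.7063)·0.197)/1.35 = 0.15.
Then σ = (x₂ − x₁)/(z₂ − z₁) = (0.197 − 0.0904)/1.35 = 0.08.

μ = 0.15, σ = 0.08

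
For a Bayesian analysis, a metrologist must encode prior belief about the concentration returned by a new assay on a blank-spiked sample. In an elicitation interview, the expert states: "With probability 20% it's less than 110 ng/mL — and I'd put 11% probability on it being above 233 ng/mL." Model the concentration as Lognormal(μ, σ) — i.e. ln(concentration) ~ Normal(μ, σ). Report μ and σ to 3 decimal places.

μ ≈ 5.006, σ ≈ 0.363

If T ~ Lognormal(μ,σ) then ln T ~ Normal(μ,σ), so the p-quantile of ln T is μ + z_p·σ.
ln(110) = 4.7 and ln(233) = 5.451; z_{0.2} = -0.8416, z_{0.89} = 1.227.
σ = (5.451 − 4.7)/(1.227 − (-0.8416)) = 0.363.
μ = 4.7 − (-0.8416)·0.363 = 5.006.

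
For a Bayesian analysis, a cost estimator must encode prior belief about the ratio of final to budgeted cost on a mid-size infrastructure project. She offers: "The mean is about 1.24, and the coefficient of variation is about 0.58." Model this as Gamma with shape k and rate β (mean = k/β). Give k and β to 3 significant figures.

For Gamma(k, rate β): mean = k/β, variance = k/β², so CV = 1/√k.
CV = 0.58, hence k = 1/CV² = 2.97.
Then β = k/mean = 2.97/1.24 = 2.4.

k ≈ 2.97, β ≈ 2.4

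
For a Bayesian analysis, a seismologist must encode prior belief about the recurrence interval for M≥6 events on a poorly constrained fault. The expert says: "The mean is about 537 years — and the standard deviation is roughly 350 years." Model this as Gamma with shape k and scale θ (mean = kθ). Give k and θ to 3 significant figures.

k ≈ 2.35, θ ≈ 228

For Gamma(k, scale θ): mean = kθ, variance = kθ², so CV = 1/√k.
CV = SD/mean = 350/537 = 0.6518, hence k = 1/CV² = 2.35.
Then θ = mean/k = 537/2.35 = 228.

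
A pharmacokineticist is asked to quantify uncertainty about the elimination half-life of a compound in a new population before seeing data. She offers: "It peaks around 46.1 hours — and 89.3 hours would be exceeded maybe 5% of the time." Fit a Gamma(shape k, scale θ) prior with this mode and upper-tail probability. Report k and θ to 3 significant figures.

Gamma(k,θ) with k>1 has mode (k−1)θ, so θ = 46.1/(k−1).
Need P(X < 89.3) = 0.95 with θ tied to k this way. Start at k = 2, θ = 46.1: P(X<89.3) ≈ 0.577.
Too low — raise k to concentrate. Iterating converges to k ≈ 7.35.
Then θ = 46.1/(7.35−1) ≈ 7.26.

k ≈ 7.35, θ ≈ 7.26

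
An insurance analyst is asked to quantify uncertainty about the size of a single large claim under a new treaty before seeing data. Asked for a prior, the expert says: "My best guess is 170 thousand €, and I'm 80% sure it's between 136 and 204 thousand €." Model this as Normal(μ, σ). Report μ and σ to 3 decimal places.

μ = 170.000, σ = 26.530

A symmetric 80% interval runs μ ± z·σ with z = 1.282.
Half-width = 34, so σ = 34/1.282 = 26.530.
μ is the stated best guess, 170.000.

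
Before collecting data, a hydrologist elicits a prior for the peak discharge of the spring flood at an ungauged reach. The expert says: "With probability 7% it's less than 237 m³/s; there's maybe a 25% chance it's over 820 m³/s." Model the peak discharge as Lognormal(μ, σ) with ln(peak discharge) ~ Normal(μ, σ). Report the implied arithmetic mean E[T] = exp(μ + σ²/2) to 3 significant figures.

E[T] ≈ 656 m³/s

If T ~ Lognormal(μ,σ) then ln T ~ Normal(μ,σ), so the p-quantile of ln T is μ + z_p·σ.
ln(237) = 5.468 and ln(820) = 6.709; z_{0.07} = -1.476, z_{0.75} = 0.6745.
σ = (6.709 − 5.468)/(0.6745 − (-1.476)) = 0.577.
μ = 5.468 − (-1.476)·0.577 = 6.320.
E[T] = exp(μ + σ²/2) = exp(6.320 + 0.1666) = 656 m³/s.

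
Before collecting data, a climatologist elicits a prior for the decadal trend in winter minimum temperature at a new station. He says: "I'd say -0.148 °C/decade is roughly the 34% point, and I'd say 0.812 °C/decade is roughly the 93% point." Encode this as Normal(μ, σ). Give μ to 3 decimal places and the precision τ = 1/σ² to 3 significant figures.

μ = 0.062, τ = 3.87

For Normal(μ,σ), the p-quantile is μ + z_p·σ. Here z_{0.34} = -0.4125, z_{0.93} = 1.476.
So -0.148 = μ − 0.4125σ and 0.812 = μ + 1.476σ.
Subtracting: σ = (0.812 − -0.148)/(1.476 − (-0.4125)) = 0.508.
Then μ = -0.148 − (-0.4125)·0.508 = 0.062.
Precision τ = 1/σ² = 1/0.5084² = 3.87.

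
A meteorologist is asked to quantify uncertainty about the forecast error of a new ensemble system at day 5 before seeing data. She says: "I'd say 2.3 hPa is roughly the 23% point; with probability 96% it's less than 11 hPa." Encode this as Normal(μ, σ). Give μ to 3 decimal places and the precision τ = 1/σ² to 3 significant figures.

For Normal(μ,σ), the p-quantile is μ + z_p·σ. Here z_{0.23} = -0.7388, z_{0.96} = 1.751.
So 2.3 = μ − 0.7388σ and 11 = μ + 1.751σ.
Subtracting: σ = (11 − 2.3)/(1.751 − (-0.7388)) = 3.495.
Then μ = 2.3 − (-0.7388)·3.495 = 4.882.
Precision τ = 1/σ² = 1/3.495² = 0.0819.

μ = 4.882, τ = 0.0819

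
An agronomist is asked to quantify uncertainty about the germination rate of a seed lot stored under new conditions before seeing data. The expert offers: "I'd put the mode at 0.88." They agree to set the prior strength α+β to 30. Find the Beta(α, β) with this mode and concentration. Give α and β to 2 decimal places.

For α,β > 1 the Beta mode is (α−1)/(α+β−2). With α+β = 30, the mode is (α−1)/28.
Set (α−1)/28 = 0.88 → α = 1 + 0.88·28 = 25.64.
β = 30 − α = 4.36.

α = 25.64, β = 4.36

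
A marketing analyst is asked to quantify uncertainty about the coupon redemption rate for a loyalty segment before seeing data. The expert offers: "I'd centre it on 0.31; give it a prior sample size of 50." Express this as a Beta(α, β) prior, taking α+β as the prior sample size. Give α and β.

Under the effective-sample-size interpretation, Beta(α, β) has prior mean α/(α+β) and prior sample size α+β.
So α+β = 50 and α/(α+β) = 0.31, giving α = 0.31·50 = 15.5 and β = 50 − 15.5 = 34.5.

α = 15.5, β = 34.5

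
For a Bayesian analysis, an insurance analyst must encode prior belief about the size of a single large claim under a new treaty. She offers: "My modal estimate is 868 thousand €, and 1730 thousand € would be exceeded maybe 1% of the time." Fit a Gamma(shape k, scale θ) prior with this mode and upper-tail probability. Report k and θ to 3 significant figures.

Gamma(k,θ) with k>1 has mode (k−1)θ, so θ = 868/(k−1).
Need P(X < 1730) = 0.99 with θ tied to k this way. Start at k = 2, θ = 868: P(X<1730) ≈ 0.592.
Too low — raise k to concentrate. Iterating converges to k ≈ 11.3.
Then θ = 868/(11.3−1) ≈ 84.

k ≈ 11.3, θ ≈ 84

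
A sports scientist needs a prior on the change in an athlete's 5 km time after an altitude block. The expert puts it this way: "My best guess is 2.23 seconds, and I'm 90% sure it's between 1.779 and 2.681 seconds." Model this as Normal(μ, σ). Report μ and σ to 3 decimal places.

A symmetric 90% interval runs μ ± z·σ with z = 1.645.
Half-width = 0.451, so σ = 0.451/1.645 = 0.274.
μ is the stated best guess, 2.230.

μ = 2.230, σ = 0.274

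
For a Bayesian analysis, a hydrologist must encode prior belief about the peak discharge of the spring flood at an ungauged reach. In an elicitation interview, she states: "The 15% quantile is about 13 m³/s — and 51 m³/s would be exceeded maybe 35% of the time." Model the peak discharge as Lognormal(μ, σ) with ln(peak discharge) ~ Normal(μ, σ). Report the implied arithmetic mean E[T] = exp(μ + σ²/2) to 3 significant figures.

If T ~ Lognormal(μ,σ) then ln T ~ Normal(μ,σ), so the p-quantile of ln T is μ + z_p·σ.
ln(13) = 2.565 and ln(51) = 3.932; z_{0.15} = -1.036, z_{0.65} = 0.3853.
σ = (3.932 − 2.565)/(0.3853 − (-1.036)) = 0.961.
μ = 2.565 − (-1.036)·0.961 = 3.561.
E[T] = exp(μ + σ²/2) = exp(3.561 + 0.4621) = 55.9 m³/s.

E[T] ≈ 55.9 m³/s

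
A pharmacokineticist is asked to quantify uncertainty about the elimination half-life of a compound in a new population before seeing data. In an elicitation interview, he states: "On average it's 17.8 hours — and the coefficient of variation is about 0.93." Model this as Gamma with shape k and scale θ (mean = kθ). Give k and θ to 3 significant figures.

For Gamma(k, scale θ): mean = kθ, variance = kθ², so CV = 1/√k.
CV = 0.93, hence k = 1/CV² = 1.16.
Then θ = mean/k = 17.8/1.16 = 15.4.

k ≈ 1.16, θ ≈ 15.4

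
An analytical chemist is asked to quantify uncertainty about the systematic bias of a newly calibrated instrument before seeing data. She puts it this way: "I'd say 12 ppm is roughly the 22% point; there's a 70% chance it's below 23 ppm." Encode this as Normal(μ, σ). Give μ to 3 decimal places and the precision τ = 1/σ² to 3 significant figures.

μ = 18.551, τ = 0.0139

The p-quantile of Normal(μ,σ) is μ + z_p·σ, with z_{0.22} = -0.7722 and z_{0.7} = 0.5244.
Eliminate σ: μ = (z₂·x₁ − z₁·x₂)/(z₂ − z₁) = (0.5244·12 − (-0.7722)·23)/1.297 = 18.551.
Then σ = (x₂ − x₁)/(z₂ − z₁) = (23 − 12)/1.297 = 8.484.
Precision τ = 1/σ² = 1/8.484² = 0.0139.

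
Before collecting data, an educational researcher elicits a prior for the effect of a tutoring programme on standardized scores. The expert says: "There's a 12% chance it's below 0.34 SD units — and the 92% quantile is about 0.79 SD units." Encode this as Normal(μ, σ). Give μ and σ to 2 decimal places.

μ = 0.54, σ = 0.17

For Normal(μ,σ), the p-quantile is μ + z_p·σ. Here z_{0.12} = -1.175, z_{0.92} = 1.405.
So 0.34 = μ − 1.175σ and 0.79 = μ + 1.405σ.
Subtracting: σ = (0.79 − 0.34)/(1.405 − (-1.175)) = 0.17.
Then μ = 0.34 − (-1.175)·0.17 = 0.54.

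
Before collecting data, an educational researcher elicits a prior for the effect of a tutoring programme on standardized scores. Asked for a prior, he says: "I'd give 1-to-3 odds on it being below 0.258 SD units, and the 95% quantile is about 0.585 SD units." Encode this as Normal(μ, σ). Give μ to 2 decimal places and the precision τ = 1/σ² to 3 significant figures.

μ = 0.35, τ = 50.3

The p-quantile of Normal(μ,σ) is μ + z_p·σ, with z_{0.25} = -0.6745 and z_{0.95} = 1.645.
Eliminate σ: μ = (z₂·x₁ − z₁·x₂)/(z₂ − z₁) = (1.645·0.258 − (-0.6745)·0.585)/2.319 = 0.35.
Then σ = (x₂ − x₁)/(z₂ − z₁) = (0.585 − 0.258)/2.319 = 0.14.
Precision τ = 1/σ² = 1/0.141² = 50.3.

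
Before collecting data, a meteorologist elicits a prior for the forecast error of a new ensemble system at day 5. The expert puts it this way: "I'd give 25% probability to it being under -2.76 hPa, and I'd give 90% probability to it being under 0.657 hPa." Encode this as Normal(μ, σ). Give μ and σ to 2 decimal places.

For Normal(μ,σ), the p-quantile is μ + z_p·σ. Here z_{0.25} = -0.6745, z_{0.9} = 1.282.
So -2.76 = μ − 0.6745σ and 0.657 = μ + 1.282σ.
Subtracting: σ = (0.657 − -2.76)/(1.282 − (-0.6745)) = 1.75.
Then μ = -2.76 − (-0.6745)·1.75 = -1.58.

μ = -1.58, σ = 1.75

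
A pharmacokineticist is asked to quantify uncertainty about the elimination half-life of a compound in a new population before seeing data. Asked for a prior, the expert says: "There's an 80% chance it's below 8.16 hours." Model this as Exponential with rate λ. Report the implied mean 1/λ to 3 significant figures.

mean ≈ 5.07 hours

P(T < 8.16) = 1 − e^(−λ·8.16) = 0.8, so λ = −ln(1−0.8)/8.16 = −ln(0.2)/8.16 = 0.197.
Mean = 1/λ = 5.07 hours.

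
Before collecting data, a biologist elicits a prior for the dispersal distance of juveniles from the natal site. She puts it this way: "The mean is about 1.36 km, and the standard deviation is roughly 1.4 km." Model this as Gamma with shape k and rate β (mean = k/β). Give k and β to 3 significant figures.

For Gamma(k, rate β): mean = k/β, variance = k/β², so CV = 1/√k.
CV = SD/mean = 1.4/1.36 = 1.029, hence k = 1/CV² = 0.944.
Then β = k/mean = 0.944/1.36 = 0.694.

k ≈ 0.944, β ≈ 0.694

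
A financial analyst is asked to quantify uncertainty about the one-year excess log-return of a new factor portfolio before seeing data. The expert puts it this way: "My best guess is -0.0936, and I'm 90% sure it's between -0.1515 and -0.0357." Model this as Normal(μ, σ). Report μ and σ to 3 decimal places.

μ = -0.094, σ = 0.035

A symmetric 90% interval runs μ ± z·σ with z = 1.645.
Half-width = 0.0579, so σ = 0.0579/1.645 = 0.035.
μ is the stated best guess, -0.094.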